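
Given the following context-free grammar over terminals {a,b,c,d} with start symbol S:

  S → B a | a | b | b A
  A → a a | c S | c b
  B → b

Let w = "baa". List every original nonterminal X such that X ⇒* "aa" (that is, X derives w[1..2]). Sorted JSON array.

CNF form of G:
  S -> B T0 | T2 A | a | b
  A -> T0 T0 | T1 S | T1 T2
  B -> b
  T0 -> a
  T1 -> c
  T2 -> b

Fill CYK table bottom-up (cells [i..j] with 1 ≤ i ≤ j ≤ 2 only):
  cell(1,1) a: {S,T0}  orig:{S}
  cell(2,2) a: {S,T0}  orig:{S}
  cell(1,2) aa: {A}

Original NTs in T[1,2] deriving "aa": ["A"]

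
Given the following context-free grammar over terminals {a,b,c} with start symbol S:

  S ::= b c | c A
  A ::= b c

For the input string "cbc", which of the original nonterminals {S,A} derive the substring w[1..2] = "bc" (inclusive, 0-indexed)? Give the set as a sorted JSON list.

Convert to CNF:
  S -> T0 T1 | T1 A
  A -> T0 T1
  T0 -> b
  T1 -> c

CYK table (by increasing span) (cells [i..j] with 1 ≤ i ≤ j ≤ 2 only):
  T[1,1] 'b' = {T0}  orig:{}
  T[2,2] 'c' = {T1}  orig:{}
  T[1,2] 'bc' = {A,S}

Original NTs in T[1,2] deriving "bc": ["A", "S"]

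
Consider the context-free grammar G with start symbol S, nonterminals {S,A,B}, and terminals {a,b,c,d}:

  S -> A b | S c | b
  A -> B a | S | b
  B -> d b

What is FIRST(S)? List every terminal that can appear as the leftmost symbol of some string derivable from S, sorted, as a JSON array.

Compute FIRST by fixpoint:
pass 1:
  A via A→b: +{b}
  B via B→d b: +{d}
  S via S→A b: +{b}
  FIRST(S)={b}  FIRST(A)={b}  FIRST(B)={d}
pass 2:
  A via A→B a: +{d}
  S via S→A b: +{d}
  FIRST(S)={b,d}  FIRST(A)={b,d}  FIRST(B)={d}
pass 3: — fixpoint
  FIRST(S)={b,d}  FIRST(A)={b,d}  FIRST(B)={d}

FIRST(S) = ["b", "d"]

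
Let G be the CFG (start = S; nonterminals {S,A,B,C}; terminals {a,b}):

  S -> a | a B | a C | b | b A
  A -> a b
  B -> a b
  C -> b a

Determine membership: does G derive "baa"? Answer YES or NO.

Convert to CNF:
  S -> T0 B | T0 C | T1 A | a | b
  A -> T0 T1
  B -> T0 T1
  C -> T1 T0
  T0 -> a
  T1 -> b

CYK table (by increasing span):
  cell(0,0) b: {S,T1}  orig:{S}
  cell(1,1) a: {S,T0}  orig:{S}
  cell(2,2) a: {S,T0}  orig:{S}
  cell(0,1) ba: {C}
  cell(1,2) aa: ∅
  cell(0,2) baa: ∅

S ∉ T[0,2] ⇒ NO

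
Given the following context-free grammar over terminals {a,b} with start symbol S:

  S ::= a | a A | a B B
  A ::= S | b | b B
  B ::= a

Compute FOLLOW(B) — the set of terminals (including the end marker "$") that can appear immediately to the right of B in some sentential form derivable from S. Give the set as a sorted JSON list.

FIRST iteration:
pass 1:
  A via A→b: +{b}
  B via B→a: +{a}
  S via S→a: +{a}
  S: {a}  A: {b}  B: {a}
pass 2:
  A via A→S: +{a}
  S: {a}  A: {a,b}  B: {a}
pass 3: — fixpoint
  S: {a}  A: {a,b}  B: {a}

FOLLOW sets:
FOLLOW(S) := {$}
[1]
  S→a A: FOLLOW(A) ⊇ FOLLOW(S) ⊇ {$}; new: +{$}
  S→a B B: FOLLOW(B) ⊇ FIRST(B) = {a}; new: +{a}
  S→a B B: FOLLOW(B) ⊇ FOLLOW(S) ⊇ {$}; new: +{$}
  FOLLOW(S)={$}  FOLLOW(A)={$}  FOLLOW(B)={$,a}
[2] done
  FOLLOW(S)={$}  FOLLOW(A)={$}  FOLLOW(B)={$,a}

FOLLOW(B) = ["$", "a"]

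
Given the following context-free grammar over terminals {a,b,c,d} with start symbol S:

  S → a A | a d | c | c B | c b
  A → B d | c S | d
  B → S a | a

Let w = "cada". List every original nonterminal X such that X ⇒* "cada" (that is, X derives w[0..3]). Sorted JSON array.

Convert to CNF:
  S -> T1 B | T1 T3 | T2 A | T2 T0 | c
  A -> B T0 | T1 S | d
  B -> S T2 | a
  T0 -> d
  T1 -> c
  T2 -> a
  T3 -> b

Fill CYK table bottom-up — only the sub-triangle for w[0..3]:
  cell(0,0) c: {S,T1}  orig:{S}
  cell(1,1) a: {B,T2}  orig:{B}
  cell(2,2) d: {A,T0}  orig:{A}
  cell(3,3) a: {B,T2}  orig:{B}
  cell(0,1) ca: {B,S}
  cell(1,2) ad: {A,S}
  cell(2,3) da: ∅
  cell(0,2) cad: {A}
  cell(1,3) ada: {B}
  cell(0,3) cada: {S}

Original NTs in T[0,3] deriving "cada": ["S"]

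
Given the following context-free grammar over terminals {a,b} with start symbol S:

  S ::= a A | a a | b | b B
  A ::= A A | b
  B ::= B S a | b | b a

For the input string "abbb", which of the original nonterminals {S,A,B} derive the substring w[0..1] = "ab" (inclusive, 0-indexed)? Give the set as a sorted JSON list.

Convert to CNF:
  S -> T0 A | T0 T0 | T1 B | b
  A -> A A | b
  B -> B X2 | T1 T0 | b
  T0 -> a
  T1 -> b
  X2 -> S T0

CYK fill, restricted to cells inside w[0..1]:
  T[0,0] 'a' = {T0}  orig:{}
  T[1,1] 'b' = {A,B,S,T1}  orig:{A,B,S}
  T[0,1] 'ab' = {S}

Original NTs in T[0,1] deriving "ab": ["S"]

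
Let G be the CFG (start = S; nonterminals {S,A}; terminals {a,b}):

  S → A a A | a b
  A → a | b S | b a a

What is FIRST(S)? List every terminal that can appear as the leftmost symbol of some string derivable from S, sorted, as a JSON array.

Compute FIRST by fixpoint:
iter 1:
  A via A→a: +{a}
  A via A→b S: +{b}
  S via S→A a A: +{a,b}
  FIRST(S)={a,b}  FIRST(A)={a,b}
iter 2: (no change)
  FIRST(S)={a,b}  FIRST(A)={a,b}

FIRST(S) = ["a", "b"]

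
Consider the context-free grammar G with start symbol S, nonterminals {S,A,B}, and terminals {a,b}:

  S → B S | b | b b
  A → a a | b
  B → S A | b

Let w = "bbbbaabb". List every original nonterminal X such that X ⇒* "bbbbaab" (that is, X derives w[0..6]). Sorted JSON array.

CNF form of G:
  S -> B S | T1 T1 | b
  A -> T0 T0 | b
  B -> S A | b
  T0 -> a
  T1 -> b

CYK table (by increasing span) (cells [i..j] with 0 ≤ i ≤ j ≤ 6 only):
  [0..0]={A,B,S,T1}  "b"  orig:{A,B,S}
  [1..1]={A,B,S,T1}  "b"  orig:{A,B,S}
  [2..2]={A,B,S,T1}  "b"  orig:{A,B,S}
  [3..3]={A,B,S,T1}  "b"  orig:{A,B,S}
  [4..4]={T0}  "a"  orig:{}
  [5..5]={T0}  "a"  orig:{}
  [6..6]={A,B,S,T1}  "b"  orig:{A,B,S}
  [0..1]={B,S}  "bb"
  [1..2]={B,S}  "bb"
  [2..3]={B,S}  "bb"
  [3..4]=∅  "ba"
  [4..5]={A}  "aa"
  [5..6]=∅  "ab"
  [0..2]={B,S}  "bbb"
  [1..3]={B,S}  "bbb"
  [2..4]=∅  "bba"
  [3..5]={B}  "baa"
  [4..6]=∅  "aab"
  [0..3]={B,S}  "bbbb"
  [1..4]=∅  "bbba"
  [2..5]={B}  "bbaa"
  [3..6]={S}  "baab"
  [0..4]=∅  "bbbba"
  [1..5]={B}  "bbbaa"
  [2..6]={S}  "bbaab"
  [0..5]={B}  "bbbbaa"
  [1..6]={S}  "bbbaab"
  [0..6]={S}  "bbbbaab"

Original NTs in T[0,6] deriving "bbbbaab": ["S"]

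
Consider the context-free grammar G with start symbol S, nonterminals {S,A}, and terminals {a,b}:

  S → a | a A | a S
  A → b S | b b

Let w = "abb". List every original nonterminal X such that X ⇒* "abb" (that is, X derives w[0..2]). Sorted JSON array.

CNF form of G:
  S -> T1 A | T1 S | a
  A -> T0 S | T0 T0
  T0 -> b
  T1 -> a

Fill CYK table bottom-up (cells [i..j] with 0 ≤ i ≤ j ≤ 2 only):
  T[0,0] 'a' = {S,T1}  orig:{S}
  T[1,1] 'b' = {T0}  orig:{}
  T[2,2] 'b' = {T0}  orig:{}
  T[0,1] 'ab' = ∅
  T[1,2] 'bb' = {A}
  T[0,2] 'abb' = {S}

Original NTs in T[0,2] deriving "abb": ["S"]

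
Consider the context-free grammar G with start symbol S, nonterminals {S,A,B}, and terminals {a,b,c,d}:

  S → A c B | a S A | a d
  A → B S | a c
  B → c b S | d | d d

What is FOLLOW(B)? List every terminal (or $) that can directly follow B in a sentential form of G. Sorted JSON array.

FIRST sets, iterate to fixpoint:
pass 1:
  A via A→a c: +{a}
  B via B→c b S: +{c}
  B via B→d: +{d}
  S via S→A c B: +{a}
  FIRST[S]={a}  FIRST[A]={a}  FIRST[B]={c,d}
pass 2:
  A via A→B S: +{c,d}
  S via S→A c B: +{c,d}
  FIRST[S]={a,c,d}  FIRST[A]={a,c,d}  FIRST[B]={c,d}
pass 3: — fixpoint
  FIRST[S]={a,c,d}  FIRST[A]={a,c,d}  FIRST[B]={c,d}

Compute FOLLOW by fixpoint:
FOLLOW(S) := {$}
round 1:
  A→B S: FOLLOW(B) ⊇ FIRST(S) = {a,c,d}; new: +{a,c,d}
  B→c b S: FOLLOW(S) ⊇ FOLLOW(B) ⊇ {a,c,d}; new: +{a,c,d}
  S→A c B: FOLLOW(A) ⊇ FIRST(c) = {c}; new: +{c}
  S→A c B: FOLLOW(B) ⊇ FOLLOW(S) ⊇ {$,a,c,d}; new: +{$}
  S→a S A: FOLLOW(A) ⊇ FOLLOW(S) ⊇ {$,a,c,d}; new: +{$,a,d}
  S: {$,a,c,d}  A: {$,a,c,d}  B: {$,a,c,d}
round 2: — fixpoint
  S: {$,a,c,d}  A: {$,a,c,d}  B: {$,a,c,d}

FOLLOW(B) = ["$", "a", "c", "d"]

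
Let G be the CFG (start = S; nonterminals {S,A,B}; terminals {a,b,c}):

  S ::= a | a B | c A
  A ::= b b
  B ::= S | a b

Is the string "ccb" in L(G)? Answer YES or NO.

CNF form of G:
  S -> T1 B | T2 A | a
  A -> T0 T0
  B -> T1 B | T1 T0 | T2 A | a
  T0 -> b
  T1 -> a
  T2 -> c

CYK fill:
  T[0,0] 'c' = {T2}  orig:{}
  T[1,1] 'c' = {T2}  orig:{}
  T[2,2] 'b' = {T0}  orig:{}
  T[0,1] 'cc' = ∅
  T[1,2] 'cb' = ∅
  T[0,2] 'ccb' = ∅

S ∉ T[0,2] ⇒ NO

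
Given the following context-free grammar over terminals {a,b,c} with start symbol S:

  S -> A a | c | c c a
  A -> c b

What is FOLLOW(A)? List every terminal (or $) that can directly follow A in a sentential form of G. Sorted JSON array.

FIRST sets, iterate to fixpoint:
[1]
  A via A→c b: +{c}
  S via S→A a: +{c}
  FIRST(S)={c}  FIRST(A)={c}
[2] — fixpoint
  FIRST(S)={c}  FIRST(A)={c}

FOLLOW sets:
initialize: $ ∈ FOLLOW(S)
[1]
  S→A a: FOLLOW(A) ⊇ FIRST(a) = {a}; new: +{a}
  S: {$}  A: {a}
[2] — fixpoint
  S: {$}  A: {a}

FOLLOW(A) = ["a"]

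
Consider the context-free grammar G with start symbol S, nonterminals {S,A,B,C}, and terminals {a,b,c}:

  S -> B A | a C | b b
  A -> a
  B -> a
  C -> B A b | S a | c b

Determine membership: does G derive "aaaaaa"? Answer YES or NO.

CNF form of G:
  S -> B A | T0 T0 | T1 C
  A -> a
  B -> a
  C -> B X3 | S T1 | T2 T0
  T0 -> b
  T1 -> a
  T2 -> c
  X3 -> A T0

Fill CYK table bottom-up:
  T[0,0] 'a' = {A,B,T1}  orig:{A,B}
  T[1,1] 'a' = {A,B,T1}  orig:{A,B}
  T[2,2] 'a' = {A,B,T1}  orig:{A,B}
  T[3,3] 'a' = {A,B,T1}  orig:{A,B}
  T[4,4] 'a' = {A,B,T1}  orig:{A,B}
  T[5,5] 'a' = {A,B,T1}  orig:{A,B}
  T[0,1] 'aa' = {S}
  T[1,2] 'aa' = {S}
  T[2,3] 'aa' = {S}
  T[3,4] 'aa' = {S}
  T[4,5] 'aa' = {S}
  T[0,2] 'aaa' = {C}
  T[1,3] 'aaa' = {C}
  T[2,4] 'aaa' = {C}
  T[3,5] 'aaa' = {C}
  T[0,3] 'aaaa' = {S}
  T[1,4] 'aaaa' = {S}
  T[2,5] 'aaaa' = {S}
  T[0,4] 'aaaaa' = {C}
  T[1,5] 'aaaaa' = {C}
  T[0,5] 'aaaaaa' = {S}

S ∈ T[0,5] ⇒ YES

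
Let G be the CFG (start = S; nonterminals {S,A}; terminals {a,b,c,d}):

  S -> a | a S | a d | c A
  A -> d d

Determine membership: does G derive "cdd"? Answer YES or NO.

CNF form of G:
  S -> T1 S | T1 T0 | T2 A | a
  A -> T0 T0
  T0 -> d
  T1 -> a
  T2 -> c

CYK fill:
  T[0,0] 'c' = {T2}  orig:{}
  T[1,1] 'd' = {T0}  orig:{}
  T[2,2] 'd' = {T0}  orig:{}
  T[0,1] 'cd' = ∅
  T[1,2] 'dd' = {A}
  T[0,2] 'cdd' = {S}

S ∈ T[0,2] ⇒ YES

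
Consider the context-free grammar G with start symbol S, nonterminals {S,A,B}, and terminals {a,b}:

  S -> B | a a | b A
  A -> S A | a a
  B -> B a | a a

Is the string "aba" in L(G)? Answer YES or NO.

CNF form of G:
  S -> B T0 | T0 T0 | T1 A
  A -> S A | T0 T0
  B -> B T0 | T0 T0
  T0 -> a
  T1 -> b

CYK fill:
  [0..0]={T0}  "a"  orig:{}
  [1..1]={T1}  "b"  orig:{}
  [2..2]={T0}  "a"  orig:{}
  [0..1]=∅  "ab"
  [1..2]=∅  "ba"
  [0..2]=∅  "aba"

S ∉ T[0,2] ⇒ NO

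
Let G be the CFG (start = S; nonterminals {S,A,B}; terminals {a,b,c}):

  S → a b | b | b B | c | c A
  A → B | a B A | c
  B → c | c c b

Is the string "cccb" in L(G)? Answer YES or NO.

CNF form of G:
  S -> T0 T2 | T1 A | T2 B | b | c
  A -> T0 X3 | T1 X4 | c
  B -> T1 X5 | c
  T0 -> a
  T1 -> c
  T2 -> b
  X3 -> B A
  X4 -> T1 T2
  X5 -> T1 T2

Fill CYK table bottom-up:
  cell(0,0) c: {A,B,S,T1}  orig:{A,B,S}
  cell(1,1) c: {A,B,S,T1}  orig:{A,B,S}
  cell(2,2) c: {A,B,S,T1}  orig:{A,B,S}
  cell(3,3) b: {S,T2}  orig:{S}
  cell(0,1) cc: {S,X3}  orig:{S}
  cell(1,2) cc: {S,X3}  orig:{S}
  cell(2,3) cb: {X4,X5}  orig:{}
  cell(0,2) ccc: ∅
  cell(1,3) ccb: {A,B}
  cell(0,3) cccb: {S,X3}  orig:{S}

S ∈ T[0,3] ⇒ YES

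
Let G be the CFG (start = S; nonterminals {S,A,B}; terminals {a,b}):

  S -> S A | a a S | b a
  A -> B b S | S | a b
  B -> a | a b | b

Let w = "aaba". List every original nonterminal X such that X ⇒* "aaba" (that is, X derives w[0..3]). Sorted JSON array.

CNF form of G:
  S -> S A | T0 T1 | T1 X4
  A -> B X2 | S A | T0 T1 | T1 T0 | T1 X3
  B -> T1 T0 | a | b
  T0 -> b
  T1 -> a
  X2 -> T0 S
  X3 -> T1 S
  X4 -> T1 S

Fill CYK table bottom-up (cells [i..j] with 0 ≤ i ≤ j ≤ 3 only):
  T[0,0] 'a' = {B,T1}  orig:{B}
  T[1,1] 'a' = {B,T1}  orig:{B}
  T[2,2] 'b' = {B,T0}  orig:{B}
  T[3,3] 'a' = {B,T1}  orig:{B}
  T[0,1] 'aa' = ∅
  T[1,2] 'ab' = {A,B}
  T[2,3] 'ba' = {A,S}
  T[0,2] 'aab' = ∅
  T[1,3] 'aba' = {X3,X4}  orig:{}
  T[0,3] 'aaba' = {A,S}

Original NTs in T[0,3] deriving "aaba": ["A", "S"]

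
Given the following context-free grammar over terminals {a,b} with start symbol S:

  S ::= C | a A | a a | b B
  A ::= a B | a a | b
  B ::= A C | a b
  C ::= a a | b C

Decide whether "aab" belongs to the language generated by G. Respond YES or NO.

Convert to CNF:
  S -> T0 A | T0 T0 | T1 B | T1 C
  A -> T0 B | T0 T0 | b
  B -> A C | T0 T1
  C -> T0 T0 | T1 C
  T0 -> a
  T1 -> b

CYK table (by increasing span):
  T[0,0] 'a' = {T0}  orig:{}
  T[1,1] 'a' = {T0}  orig:{}
  T[2,2] 'b' = {A,T1}  orig:{A}
  T[0,1] 'aa' = {A,C,S}
  T[1,2] 'ab' = {B,S}
  T[0,2] 'aab' = {A}

S ∉ T[0,2] ⇒ NO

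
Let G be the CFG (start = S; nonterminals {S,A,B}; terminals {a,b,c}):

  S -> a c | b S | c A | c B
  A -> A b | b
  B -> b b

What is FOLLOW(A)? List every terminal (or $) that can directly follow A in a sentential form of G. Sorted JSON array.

FIRST iteration:
round 1:
  A via A→b: +{b}
  B via B→b b: +{b}
  S via S→a c: +{a}
  S via S→b S: +{b}
  S via S→c A: +{c}
  FIRST(S)={a,b,c}  FIRST(A)={b}  FIRST(B)={b}
round 2: — fixpoint
  FIRST(S)={a,b,c}  FIRST(A)={b}  FIRST(B)={b}

FOLLOW sets:
initialize: $ ∈ FOLLOW(S)
[1]
  A→A b: FOLLOW(A) ⊇ FIRST(b) = {b}; new: +{b}
  S→c A: FOLLOW(A) ⊇ FOLLOW(S) ⊇ {$}; new: +{$}
  S→c B: FOLLOW(B) ⊇ FOLLOW(S) ⊇ {$}; new: +{$}
  FOLLOW[S]={$}  FOLLOW[A]={$,b}  FOLLOW[B]={$}
[2] done
  FOLLOW[S]={$}  FOLLOW[A]={$,b}  FOLLOW[B]={$}

FOLLOW(A) = ["$", "b"]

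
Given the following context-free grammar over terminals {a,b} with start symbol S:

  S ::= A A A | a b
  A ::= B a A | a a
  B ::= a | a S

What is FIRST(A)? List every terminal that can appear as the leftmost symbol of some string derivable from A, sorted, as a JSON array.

FIRST iteration:
iter 1:
  A via A→a a: +{a}
  B via B→a: +{a}
  S via S→A A A: +{a}
  FIRST(S)={a}  FIRST(A)={a}  FIRST(B)={a}
iter 2: done
  FIRST(S)={a}  FIRST(A)={a}  FIRST(B)={a}

FIRST(A) = ["a"]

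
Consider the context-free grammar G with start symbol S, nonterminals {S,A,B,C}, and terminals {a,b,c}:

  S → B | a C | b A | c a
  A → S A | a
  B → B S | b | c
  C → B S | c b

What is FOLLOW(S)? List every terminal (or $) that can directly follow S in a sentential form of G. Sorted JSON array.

FIRST sets, iterate to fixpoint:
pass 1:
  A via A→a: +{a}
  B via B→b: +{b}
  B via B→c: +{c}
  C via C→B S: +{b,c}
  S via S→B: +{b,c}
  S via S→a C: +{a}
  FIRST(S)={a,b,c}  FIRST(A)={a}  FIRST(B)={b,c}  FIRST(C)={b,c}
pass 2:
  A via A→S A: +{b,c}
  FIRST(S)={a,b,c}  FIRST(A)={a,b,c}  FIRST(B)={b,c}  FIRST(C)={b,c}
pass 3: — fixpoint
  FIRST(S)={a,b,c}  FIRST(A)={a,b,c}  FIRST(B)={b,c}  FIRST(C)={b,c}

FOLLOW sets:
FOLLOW(S) := {$}
[1]
  A→S A: FOLLOW(S) ⊇ FIRST(A) = {a,b,c}; new: +{a,b,c}
  B→B S: FOLLOW(B) ⊇ FIRST(S) = {a,b,c}; new: +{a,b,c}
  S→B: FOLLOW(B) ⊇ FOLLOW(S) ⊇ {$,a,b,c}; new: +{$}
  S→a C: FOLLOW(C) ⊇ FOLLOW(S) ⊇ {$,a,b,c}; new: +{$,a,b,c}
  S→b A: FOLLOW(A) ⊇ FOLLOW(S) ⊇ {$,a,b,c}; new: +{$,a,b,c}
  FOLLOW[S]={$,a,b,c}  FOLLOW[A]={$,a,b,c}  FOLLOW[B]={$,a,b,c}  FOLLOW[C]={$,a,b,c}
[2] (stable)
  FOLLOW[S]={$,a,b,c}  FOLLOW[A]={$,a,b,c}  FOLLOW[B]={$,a,b,c}  FOLLOW[C]={$,a,b,c}

FOLLOW(S) = ["$", "a", "b", "c"]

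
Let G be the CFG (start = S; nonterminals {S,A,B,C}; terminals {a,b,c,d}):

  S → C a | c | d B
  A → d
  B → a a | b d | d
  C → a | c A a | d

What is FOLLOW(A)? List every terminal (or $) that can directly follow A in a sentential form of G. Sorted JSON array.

Compute FIRST by fixpoint:
[1]
  A via A→d: +{d}
  B via B→a a: +{a}
  B via B→b d: +{b}
  B via B→d: +{d}
  C via C→a: +{a}
  C via C→c A a: +{c}
  C via C→d: +{d}
  S via S→C a: +{a,c,d}
  FIRST[S]={a,c,d}  FIRST[A]={d}  FIRST[B]={a,b,d}  FIRST[C]={a,c,d}
[2] done
  FIRST[S]={a,c,d}  FIRST[A]={d}  FIRST[B]={a,b,d}  FIRST[C]={a,c,d}

FOLLOW iteration:
initialize: $ ∈ FOLLOW(S)
[1]
  C→c A a: FOLLOW(A) ⊇ FIRST(a) = {a}; new: +{a}
  S→C a: FOLLOW(C) ⊇ FIRST(a) = {a}; new: +{a}
  S→d B: FOLLOW(B) ⊇ FOLLOW(S) ⊇ {$}; new: +{$}
  FOLLOW(S)={$}  FOLLOW(A)={a}  FOLLOW(B)={$}  FOLLOW(C)={a}
[2] — fixpoint
  FOLLOW(S)={$}  FOLLOW(A)={a}  FOLLOW(B)={$}  FOLLOW(C)={a}

FOLLOW(A) = ["a"]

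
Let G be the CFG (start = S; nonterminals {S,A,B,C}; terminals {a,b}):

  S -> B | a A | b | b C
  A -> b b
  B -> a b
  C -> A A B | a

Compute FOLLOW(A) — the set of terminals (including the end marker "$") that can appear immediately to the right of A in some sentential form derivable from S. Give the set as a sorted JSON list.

FIRST sets, iterate to fixpoint:
round 1:
  A via A→b b: +{b}
  B via B→a b: +{a}
  C via C→A A B: +{b}
  C via C→a: +{a}
  S via S→B: +{a}
  S via S→b: +{b}
  FIRST[S]={a,b}  FIRST[A]={b}  FIRST[B]={a}  FIRST[C]={a,b}
round 2: (no change)
  FIRST[S]={a,b}  FIRST[A]={b}  FIRST[B]={a}  FIRST[C]={a,b}

FOLLOW sets:
initialize: $ ∈ FOLLOW(S)
iter 1:
  C→A A B: FOLLOW(A) ⊇ FIRST(A) = {b}; new: +{b}
  C→A A B: FOLLOW(A) ⊇ FIRST(B) = {a}; new: +{a}
  S→B: FOLLOW(B) ⊇ FOLLOW(S) ⊇ {$}; new: +{$}
  S→a A: FOLLOW(A) ⊇ FOLLOW(S) ⊇ {$}; new: +{$}
  S→b C: FOLLOW(C) ⊇ FOLLOW(S) ⊇ {$}; new: +{$}
  FOLLOW(S)={$}  FOLLOW(A)={$,a,b}  FOLLOW(B)={$}  FOLLOW(C)={$}
iter 2: (no change)
  FOLLOW(S)={$}  FOLLOW(A)={$,a,b}  FOLLOW(B)={$}  FOLLOW(C)={$}

FOLLOW(A) = ["$", "a", "b"]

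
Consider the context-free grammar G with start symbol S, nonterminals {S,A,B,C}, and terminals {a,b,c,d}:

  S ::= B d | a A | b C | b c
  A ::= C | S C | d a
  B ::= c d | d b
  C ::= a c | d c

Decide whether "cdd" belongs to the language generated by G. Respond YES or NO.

CNF form of G:
  S -> B T2 | T0 A | T3 C | T3 T1
  A -> S C | T0 T1 | T2 T0 | T2 T1
  B -> T1 T2 | T2 T3
  C -> T0 T1 | T2 T1
  T0 -> a
  T1 -> c
  T2 -> d
  T3 -> b

Fill CYK table bottom-up:
  [0..0]={T1}  "c"  orig:{}
  [1..1]={T2}  "d"  orig:{}
  [2..2]={T2}  "d"  orig:{}
  [0..1]={B}  "cd"
  [1..2]=∅  "dd"
  [0..2]={S}  "cdd"

S ∈ T[0,2] ⇒ YES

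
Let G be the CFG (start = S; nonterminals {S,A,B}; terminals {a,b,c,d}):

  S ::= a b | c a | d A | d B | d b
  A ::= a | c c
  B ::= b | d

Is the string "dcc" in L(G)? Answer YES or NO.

Convert to CNF:
  S -> T0 T1 | T1 T2 | T3 A | T3 B | T3 T2
  A -> T0 T0 | a
  B -> b | d
  T0 -> c
  T1 -> a
  T2 -> b
  T3 -> d

Fill CYK table bottom-up:
  cell(0,0) d: {B,T3}  orig:{B}
  cell(1,1) c: {T0}  orig:{}
  cell(2,2) c: {T0}  orig:{}
  cell(0,1) dc: ∅
  cell(1,2) cc: {A}
  cell(0,2) dcc: {S}

S ∈ T[0,2] ⇒ YES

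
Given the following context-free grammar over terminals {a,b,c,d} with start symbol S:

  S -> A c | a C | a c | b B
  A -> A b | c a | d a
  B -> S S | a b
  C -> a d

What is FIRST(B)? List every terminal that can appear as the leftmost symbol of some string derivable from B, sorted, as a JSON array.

FIRST iteration:
[1]
  A via A→c a: +{c}
  A via A→d a: +{d}
  B via B→a b: +{a}
  C via C→a d: +{a}
  S via S→A c: +{c,d}
  S via S→a C: +{a}
  S via S→b B: +{b}
  FIRST(S)={a,b,c,d}  FIRST(A)={c,d}  FIRST(B)={a}  FIRST(C)={a}
[2]
  B via B→S S: +{b,c,d}
  FIRST(S)={a,b,c,d}  FIRST(A)={c,d}  FIRST(B)={a,b,c,d}  FIRST(C)={a}
[3] (stable)
  FIRST(S)={a,b,c,d}  FIRST(A)={c,d}  FIRST(B)={a,b,c,d}  FIRST(C)={a}

FIRST(B) = ["a", "b", "c", "d"]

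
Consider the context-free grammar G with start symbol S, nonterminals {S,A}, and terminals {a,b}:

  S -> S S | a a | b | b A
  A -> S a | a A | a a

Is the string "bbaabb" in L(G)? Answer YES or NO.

CNF form of G:
  S -> S S | T0 T0 | T1 A | b
  A -> S T0 | T0 A | T0 T0
  T0 -> a
  T1 -> b

Fill CYK table bottom-up:
  [0..0]={S,T1}  "b"  orig:{S}
  [1..1]={S,T1}  "b"  orig:{S}
  [2..2]={T0}  "a"  orig:{}
  [3..3]={T0}  "a"  orig:{}
  [4..4]={S,T1}  "b"  orig:{S}
  [5..5]={S,T1}  "b"  orig:{S}
  [0..1]={S}  "bb"
  [1..2]={A}  "ba"
  [2..3]={A,S}  "aa"
  [3..4]=∅  "ab"
  [4..5]={S}  "bb"
  [0..2]={A,S}  "bba"
  [1..3]={S}  "baa"
  [2..4]={S}  "aab"
  [3..5]=∅  "abb"
  [0..3]={A,S}  "bbaa"
  [1..4]={S}  "baab"
  [2..5]={S}  "aabb"
  [0..4]={S}  "bbaab"
  [1..5]={S}  "baabb"
  [0..5]={S}  "bbaabb"

S ∈ T[0,5] ⇒ YES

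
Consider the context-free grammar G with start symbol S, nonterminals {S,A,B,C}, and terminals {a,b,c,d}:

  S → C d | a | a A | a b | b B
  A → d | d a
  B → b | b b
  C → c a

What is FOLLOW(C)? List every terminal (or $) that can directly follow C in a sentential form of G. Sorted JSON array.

Compute FIRST by fixpoint:
[1]
  A via A→d: +{d}
  B via B→b: +{b}
  C via C→c a: +{c}
  S via S→C d: +{c}
  S via S→a: +{a}
  S via S→b B: +{b}
  FIRST(S)={a,b,c}  FIRST(A)={d}  FIRST(B)={b}  FIRST(C)={c}
[2] (stable)
  FIRST(S)={a,b,c}  FIRST(A)={d}  FIRST(B)={b}  FIRST(C)={c}

FOLLOW iteration:
initialize: $ ∈ FOLLOW(S)
pass 1:
  S→C d: FOLLOW(C) ⊇ FIRST(d) = {d}; new: +{d}
  S→a A: FOLLOW(A) ⊇ FOLLOW(S) ⊇ {$}; new: +{$}
  S→b B: FOLLOW(B) ⊇ FOLLOW(S) ⊇ {$}; new: +{$}
  FOLLOW(S)={$}  FOLLOW(A)={$}  FOLLOW(B)={$}  FOLLOW(C)={d}
pass 2: done
  FOLLOW(S)={$}  FOLLOW(A)={$}  FOLLOW(B)={$}  FOLLOW(C)={d}

FOLLOW(C) = ["d"]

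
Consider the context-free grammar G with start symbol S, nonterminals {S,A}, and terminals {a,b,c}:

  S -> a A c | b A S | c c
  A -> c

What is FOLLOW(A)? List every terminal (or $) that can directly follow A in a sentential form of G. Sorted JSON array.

FIRST iteration:
round 1:
  A via A→c: +{c}
  S via S→a A c: +{a}
  S via S→b A S: +{b}
  S via S→c c: +{c}
  S: {a,b,c}  A: {c}
round 2: done
  S: {a,b,c}  A: {c}

FOLLOW iteration:
initialize: $ ∈ FOLLOW(S)
round 1:
  S→a A c: FOLLOW(A) ⊇ FIRST(c) = {c}; new: +{c}
  S→b A S: FOLLOW(A) ⊇ FIRST(S) = {a,b,c}; new: +{a,b}
  FOLLOW[S]={$}  FOLLOW[A]={a,b,c}
round 2: — fixpoint
  FOLLOW[S]={$}  FOLLOW[A]={a,b,c}

FOLLOW(A) = ["a", "b", "c"]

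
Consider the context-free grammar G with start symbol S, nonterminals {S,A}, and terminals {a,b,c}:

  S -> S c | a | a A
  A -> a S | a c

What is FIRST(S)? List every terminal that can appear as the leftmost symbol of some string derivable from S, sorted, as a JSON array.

FIRST sets, iterate to fixpoint:
iter 1:
  A via A→a S: +{a}
  S via S→a: +{a}
  FIRST(S)={a}  FIRST(A)={a}
iter 2: (stable)
  FIRST(S)={a}  FIRST(A)={a}

FIRST(S) = ["a"]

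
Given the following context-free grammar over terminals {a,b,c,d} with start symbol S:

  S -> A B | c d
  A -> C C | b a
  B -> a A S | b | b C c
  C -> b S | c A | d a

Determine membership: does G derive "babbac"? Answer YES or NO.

Convert to CNF:
  S -> A B | T2 T3
  A -> C C | T0 T1
  B -> T0 X5 | T1 X4 | b
  C -> T0 S | T2 A | T3 T1
  T0 -> b
  T1 -> a
  T2 -> c
  T3 -> d
  X4 -> A S
  X5 -> C T2

CYK fill:
  T[0,0] 'b' = {B,T0}  orig:{B}
  T[1,1] 'a' = {T1}  orig:{}
  T[2,2] 'b' = {B,T0}  orig:{B}
  T[3,3] 'b' = {B,T0}  orig:{B}
  T[4,4] 'a' = {T1}  orig:{}
  T[5,5] 'c' = {T2}  orig:{}
  T[0,1] 'ba' = {A}
  T[1,2] 'ab' = ∅
  T[2,3] 'bb' = ∅
  T[3,4] 'ba' = {A}
  T[4,5] 'ac' = ∅
  T[0,2] 'bab' = {S}
  T[1,3] 'abb' = ∅
  T[2,4] 'bba' = ∅
  T[3,5] 'bac' = ∅
  T[0,3] 'babb' = ∅
  T[1,4] 'abba' = ∅
  T[2,5] 'bbac' = ∅
  T[0,4] 'babba' = ∅
  T[1,5] 'abbac' = ∅
  T[0,5] 'babbac' = ∅

S ∉ T[0,5] ⇒ NO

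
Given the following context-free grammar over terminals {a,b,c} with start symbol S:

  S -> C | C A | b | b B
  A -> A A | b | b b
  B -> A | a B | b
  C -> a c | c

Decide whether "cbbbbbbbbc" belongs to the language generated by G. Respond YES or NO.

CNF form of G:
  S -> C A | T0 B | T1 T2 | b | c
  A -> A A | T0 T0 | b
  B -> A A | T0 T0 | T1 B | b
  C -> T1 T2 | c
  T0 -> b
  T1 -> a
  T2 -> c

Fill CYK table bottom-up:
  cell(0,0) c: {C,S,T2}  orig:{C,S}
  cell(1,1) b: {A,B,S,T0}  orig:{A,B,S}
  cell(2,2) b: {A,B,S,T0}  orig:{A,B,S}
  cell(3,3) b: {A,B,S,T0}  orig:{A,B,S}
  cell(4,4) b: {A,B,S,T0}  orig:{A,B,S}
  cell(5,5) b: {A,B,S,T0}  orig:{A,B,S}
  cell(6,6) b: {A,B,S,T0}  orig:{A,B,S}
  cell(7,7) b: {A,B,S,T0}  orig:{A,B,S}
  cell(8,8) b: {A,B,S,T0}  orig:{A,B,S}
  cell(9,9) c: {C,S,T2}  orig:{C,S}
  cell(0,1) cb: {S}
  cell(1,2) bb: {A,B,S}
  cell(2,3) bb: {A,B,S}
  cell(3,4) bb: {A,B,S}
  cell(4,5) bb: {A,B,S}
  cell(5,6) bb: {A,B,S}
  cell(6,7) bb: {A,B,S}
  cell(7,8) bb: {A,B,S}
  cell(8,9) bc: ∅
  cell(0,2) cbb: {S}
  cell(1,3) bbb: {A,B,S}
  cell(2,4) bbb: {A,B,S}
  cell(3,5) bbb: {A,B,S}
  cell(4,6) bbb: {A,B,S}
  cell(5,7) bbb: {A,B,S}
  cell(6,8) bbb: {A,B,S}
  cell(7,9) bbc: ∅
  cell(0,3) cbbb: {S}
  cell(1,4) bbbb: {A,B,S}
  cell(2,5) bbbb: {A,B,S}
  cell(3,6) bbbb: {A,B,S}
  cell(4,7) bbbb: {A,B,S}
  cell(5,8) bbbb: {A,B,S}
  cell(6,9) bbbc: ∅
  cell(0,4) cbbbb: {S}
  cell(1,5) bbbbb: {A,B,S}
  cell(2,6) bbbbb: {A,B,S}
  cell(3,7) bbbbb: {A,B,S}
  cell(4,8) bbbbb: {A,B,S}
  cell(5,9) bbbbc: ∅
  cell(0,5) cbbbbb: {S}
  cell(1,6) bbbbbb: {A,B,S}
  cell(2,7) bbbbbb: {A,B,S}
  cell(3,8) bbbbbb: {A,B,S}
  cell(4,9) bbbbbc: ∅
  cell(0,6) cbbbbbb: {S}
  cell(1,7) bbbbbbb: {A,B,S}
  cell(2,8) bbbbbbb: {A,B,S}
  cell(3,9) bbbbbbc: ∅
  cell(0,7) cbbbbbbb: {S}
  cell(1,8) bbbbbbbb: {A,B,S}
  cell(2,9) bbbbbbbc: ∅
  cell(0,8) cbbbbbbbb: {S}
  cell(1,9) bbbbbbbbc: ∅
  cell(0,9) cbbbbbbbbc: ∅

S ∉ T[0,9] ⇒ NO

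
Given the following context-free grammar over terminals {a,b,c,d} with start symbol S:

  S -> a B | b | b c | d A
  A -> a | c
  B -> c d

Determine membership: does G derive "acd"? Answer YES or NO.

CNF form of G:
  S -> T1 A | T2 B | T3 T0 | b
  A -> a | c
  B -> T0 T1
  T0 -> c
  T1 -> d
  T2 -> a
  T3 -> b

CYK fill:
  cell(0,0) a: {A,T2}  orig:{A}
  cell(1,1) c: {A,T0}  orig:{A}
  cell(2,2) d: {T1}  orig:{}
  cell(0,1) ac: ∅
  cell(1,2) cd: {B}
  cell(0,2) acd: {S}

S ∈ T[0,2] ⇒ YES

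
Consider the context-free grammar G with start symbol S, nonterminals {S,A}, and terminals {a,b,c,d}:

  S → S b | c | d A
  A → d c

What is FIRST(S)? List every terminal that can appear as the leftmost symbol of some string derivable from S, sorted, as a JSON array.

FIRST iteration:
round 1:
  A via A→d c: +{d}
  S via S→c: +{c}
  S via S→d A: +{d}
  S: {c,d}  A: {d}
round 2: (no change)
  S: {c,d}  A: {d}

FIRST(S) = ["c", "d"]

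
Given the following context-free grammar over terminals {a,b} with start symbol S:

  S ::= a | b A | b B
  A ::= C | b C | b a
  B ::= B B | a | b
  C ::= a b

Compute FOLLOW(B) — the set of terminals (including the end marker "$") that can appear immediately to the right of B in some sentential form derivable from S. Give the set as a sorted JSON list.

FIRST sets, iterate to fixpoint:
round 1:
  A via A→b C: +{b}
  B via B→a: +{a}
  B via B→b: +{b}
  C via C→a b: +{a}
  S via S→a: +{a}
  S via S→b A: +{b}
  FIRST(S)={a,b}  FIRST(A)={b}  FIRST(B)={a,b}  FIRST(C)={a}
round 2:
  A via A→C: +{a}
  FIRST(S)={a,b}  FIRST(A)={a,b}  FIRST(B)={a,b}  FIRST(C)={a}
round 3: (stable)
  FIRST(S)={a,b}  FIRST(A)={a,b}  FIRST(B)={a,b}  FIRST(C)={a}

Compute FOLLOW by fixpoint:
initialize: $ ∈ FOLLOW(S)
round 1:
  B→B B: FOLLOW(B) ⊇ FIRST(B) = {a,b}; new: +{a,b}
  S→b A: FOLLOW(A) ⊇ FOLLOW(S) ⊇ {$}; new: +{$}
  S→b B: FOLLOW(B) ⊇ FOLLOW(S) ⊇ {$}; new: +{$}
  FOLLOW[S]={$}  FOLLOW[A]={$}  FOLLOW[B]={$,a,b}  FOLLOW[C]={}
round 2:
  A→C: FOLLOW(C) ⊇ FOLLOW(A) ⊇ {$}; new: +{$}
  FOLLOW[S]={$}  FOLLOW[A]={$}  FOLLOW[B]={$,a,b}  FOLLOW[C]={$}
round 3: (no change)
  FOLLOW[S]={$}  FOLLOW[A]={$}  FOLLOW[B]={$,a,b}  FOLLOW[C]={$}

FOLLOW(B) = ["$", "a", "b"]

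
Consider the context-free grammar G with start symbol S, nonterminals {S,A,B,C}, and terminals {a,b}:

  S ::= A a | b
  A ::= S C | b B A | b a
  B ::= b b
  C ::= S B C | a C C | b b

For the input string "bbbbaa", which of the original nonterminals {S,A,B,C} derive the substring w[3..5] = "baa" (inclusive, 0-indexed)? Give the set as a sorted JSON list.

Convert to CNF:
  S -> A T1 | b
  A -> S C | T0 T1 | T0 X2
  B -> T0 T0
  C -> S X3 | T0 T0 | T1 X4
  T0 -> b
  T1 -> a
  X2 -> B A
  X3 -> B C
  X4 -> C C

Fill CYK table bottom-up (cells [i..j] with 3 ≤ i ≤ j ≤ 5 only):
  [3..3]={S,T0}  "b"  orig:{S}
  [4..4]={T1}  "a"  orig:{}
  [5..5]={T1}  "a"  orig:{}
  [3..4]={A}  "ba"
  [4..5]=∅  "aa"
  [3..5]={S}  "baa"

Original NTs in T[3,5] deriving "baa": ["S"]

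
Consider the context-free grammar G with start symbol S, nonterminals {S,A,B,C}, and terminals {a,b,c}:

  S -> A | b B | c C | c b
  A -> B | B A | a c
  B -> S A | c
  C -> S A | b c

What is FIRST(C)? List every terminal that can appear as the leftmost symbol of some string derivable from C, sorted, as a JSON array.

FIRST sets, iterate to fixpoint:
iter 1:
  A via A→a c: +{a}
  B via B→c: +{c}
  C via C→b c: +{b}
  S via S→A: +{a}
  S via S→b B: +{b}
  S via S→c C: +{c}
  FIRST[S]={a,b,c}  FIRST[A]={a}  FIRST[B]={c}  FIRST[C]={b}
iter 2:
  A via A→B: +{c}
  B via B→S A: +{a,b}
  C via C→S A: +{a,c}
  FIRST[S]={a,b,c}  FIRST[A]={a,c}  FIRST[B]={a,b,c}  FIRST[C]={a,b,c}
iter 3:
  A via A→B: +{b}
  FIRST[S]={a,b,c}  FIRST[A]={a,b,c}  FIRST[B]={a,b,c}  FIRST[C]={a,b,c}
iter 4: (stable)
  FIRST[S]={a,b,c}  FIRST[A]={a,b,c}  FIRST[B]={a,b,c}  FIRST[C]={a,b,c}

FIRST(C) = ["a", "b", "c"]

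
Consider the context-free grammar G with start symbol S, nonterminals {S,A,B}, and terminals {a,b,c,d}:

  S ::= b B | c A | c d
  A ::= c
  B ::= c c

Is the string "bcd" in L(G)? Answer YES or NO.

CNF form of G:
  S -> T0 A | T0 T2 | T1 B
  A -> c
  B -> T0 T0
  T0 -> c
  T1 -> b
  T2 -> d

CYK fill:
  cell(0,0) b: {T1}  orig:{}
  cell(1,1) c: {A,T0}  orig:{A}
  cell(2,2) d: {T2}  orig:{}
  cell(0,1) bc: ∅
  cell(1,2) cd: {S}
  cell(0,2) bcd: ∅

S ∉ T[0,2] ⇒ NO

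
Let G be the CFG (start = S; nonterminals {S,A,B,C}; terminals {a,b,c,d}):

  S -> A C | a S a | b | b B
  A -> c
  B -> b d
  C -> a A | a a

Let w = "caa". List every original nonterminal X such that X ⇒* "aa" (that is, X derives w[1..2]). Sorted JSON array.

CNF form of G:
  S -> A C | T0 B | T2 X3 | b
  A -> c
  B -> T0 T1
  C -> T2 A | T2 T2
  T0 -> b
  T1 -> d
  T2 -> a
  X3 -> S T2

Fill CYK table bottom-up — only the sub-triangle for w[1..2]:
  T[1,1] 'a' = {T2}  orig:{}
  T[2,2] 'a' = {T2}  orig:{}
  T[1,2] 'aa' = {C}

Original NTs in T[1,2] deriving "aa": ["C"]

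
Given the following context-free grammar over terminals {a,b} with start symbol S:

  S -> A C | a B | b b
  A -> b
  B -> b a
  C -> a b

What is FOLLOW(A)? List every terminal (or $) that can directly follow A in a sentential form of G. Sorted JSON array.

Compute FIRST by fixpoint:
round 1:
  A via A→b: +{b}
  B via B→b a: +{b}
  C via C→a b: +{a}
  S via S→A C: +{b}
  S via S→a B: +{a}
  FIRST[S]={a,b}  FIRST[A]={b}  FIRST[B]={b}  FIRST[C]={a}
round 2: done
  FIRST[S]={a,b}  FIRST[A]={b}  FIRST[B]={b}  FIRST[C]={a}

Compute FOLLOW by fixpoint:
seed FOLLOW(S) with $
[1]
  S→A C: FOLLOW(A) ⊇ FIRST(C) = {a}; new: +{a}
  S→A C: FOLLOW(C) ⊇ FOLLOW(S) ⊇ {$}; new: +{$}
  S→a B: FOLLOW(B) ⊇ FOLLOW(S) ⊇ {$}; new: +{$}
  FOLLOW(S)={$}  FOLLOW(A)={a}  FOLLOW(B)={$}  FOLLOW(C)={$}
[2] done
  FOLLOW(S)={$}  FOLLOW(A)={a}  FOLLOW(B)={$}  FOLLOW(C)={$}

FOLLOW(A) = ["a"]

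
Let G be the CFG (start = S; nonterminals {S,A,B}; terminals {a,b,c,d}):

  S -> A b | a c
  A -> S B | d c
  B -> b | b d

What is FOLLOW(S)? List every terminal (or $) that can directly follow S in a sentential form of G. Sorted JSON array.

FIRST iteration:
round 1:
  A via A→d c: +{d}
  B via B→b: +{b}
  S via S→A b: +{d}
  S via S→a c: +{a}
  FIRST(S)={a,d}  FIRST(A)={d}  FIRST(B)={b}
round 2:
  A via A→S B: +{a}
  FIRST(S)={a,d}  FIRST(A)={a,d}  FIRST(B)={b}
round 3: (no change)
  FIRST(S)={a,d}  FIRST(A)={a,d}  FIRST(B)={b}

Compute FOLLOW by fixpoint:
FOLLOW(S) := {$}
iter 1:
  A→S B: FOLLOW(S) ⊇ FIRST(B) = {b}; new: +{b}
  S→A b: FOLLOW(A) ⊇ FIRST(b) = {b}; new: +{b}
  FOLLOW[S]={$,b}  FOLLOW[A]={b}  FOLLOW[B]={}
iter 2:
  A→S B: FOLLOW(B) ⊇ FOLLOW(A) ⊇ {b}; new: +{b}
  FOLLOW[S]={$,b}  FOLLOW[A]={b}  FOLLOW[B]={b}
iter 3: done
  FOLLOW[S]={$,b}  FOLLOW[A]={b}  FOLLOW[B]={b}

FOLLOW(S) = ["$", "b"]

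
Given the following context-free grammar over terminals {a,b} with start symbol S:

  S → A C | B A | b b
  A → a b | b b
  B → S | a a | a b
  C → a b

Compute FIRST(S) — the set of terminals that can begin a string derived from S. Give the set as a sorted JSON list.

Compute FIRST by fixpoint:
round 1:
  A via A→a b: +{a}
  A via A→b b: +{b}
  B via B→a a: +{a}
  C via C→a b: +{a}
  S via S→A C: +{a,b}
  FIRST(S)={a,b}  FIRST(A)={a,b}  FIRST(B)={a}  FIRST(C)={a}
round 2:
  B via B→S: +{b}
  FIRST(S)={a,b}  FIRST(A)={a,b}  FIRST(B)={a,b}  FIRST(C)={a}
round 3: done
  FIRST(S)={a,b}  FIRST(A)={a,b}  FIRST(B)={a,b}  FIRST(C)={a}

FIRST(S) = ["a", "b"]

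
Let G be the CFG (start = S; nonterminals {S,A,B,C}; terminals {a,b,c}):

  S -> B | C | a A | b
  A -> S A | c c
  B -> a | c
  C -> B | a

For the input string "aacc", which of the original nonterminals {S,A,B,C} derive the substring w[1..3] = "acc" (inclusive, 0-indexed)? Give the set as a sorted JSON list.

CNF form of G:
  S -> T1 A | a | b | c
  A -> S A | T0 T0
  B -> a | c
  C -> a | c
  T0 -> c
  T1 -> a

CYK fill — only the sub-triangle for w[1..3]:
  [1..1]={B,C,S,T1}  "a"  orig:{B,C,S}
  [2..2]={B,C,S,T0}  "c"  orig:{B,C,S}
  [3..3]={B,C,S,T0}  "c"  orig:{B,C,S}
  [1..2]=∅  "ac"
  [2..3]={A}  "cc"
  [1..3]={A,S}  "acc"

Original NTs in T[1,3] deriving "acc": ["A", "S"]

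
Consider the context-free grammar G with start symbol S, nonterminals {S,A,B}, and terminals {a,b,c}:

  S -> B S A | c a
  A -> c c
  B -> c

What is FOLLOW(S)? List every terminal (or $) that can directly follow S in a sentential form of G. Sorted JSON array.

FIRST sets, iterate to fixpoint:
iter 1:
  A via A→c c: +{c}
  B via B→c: +{c}
  S via S→B S A: +{c}
  S: {c}  A: {c}  B: {c}
iter 2: done
  S: {c}  A: {c}  B: {c}

FOLLOW iteration:
FOLLOW(S) := {$}
iter 1:
  S→B S A: FOLLOW(B) ⊇ FIRST(S) = {c}; new: +{c}
  S→B S A: FOLLOW(S) ⊇ FIRST(A) = {c}; new: +{c}
  S→B S A: FOLLOW(A) ⊇ FOLLOW(S) ⊇ {$,c}; new: +{$,c}
  S: {$,c}  A: {$,c}  B: {c}
iter 2: done
  S: {$,c}  A: {$,c}  B: {c}

FOLLOW(S) = ["$", "c"]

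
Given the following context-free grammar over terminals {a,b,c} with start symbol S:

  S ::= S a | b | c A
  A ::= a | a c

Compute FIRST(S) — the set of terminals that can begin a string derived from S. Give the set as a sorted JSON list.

FIRST iteration:
round 1:
  A via A→a: +{a}
  S via S→b: +{b}
  S via S→c A: +{c}
  S: {b,c}  A: {a}
round 2: done
  S: {b,c}  A: {a}

FIRST(S) = ["b", "c"]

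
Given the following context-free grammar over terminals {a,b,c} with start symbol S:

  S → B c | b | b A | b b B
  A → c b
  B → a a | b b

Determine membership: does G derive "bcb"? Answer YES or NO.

Convert to CNF:
  S -> B T0 | T1 A | T1 X3 | b
  A -> T0 T1
  B -> T1 T1 | T2 T2
  T0 -> c
  T1 -> b
  T2 -> a
  X3 -> T1 B

CYK table (by increasing span):
  T[0,0] 'b' = {S,T1}  orig:{S}
  T[1,1] 'c' = {T0}  orig:{}
  T[2,2] 'b' = {S,T1}  orig:{S}
  T[0,1] 'bc' = ∅
  T[1,2] 'cb' = {A}
  T[0,2] 'bcb' = {S}

S ∈ T[0,2] ⇒ YES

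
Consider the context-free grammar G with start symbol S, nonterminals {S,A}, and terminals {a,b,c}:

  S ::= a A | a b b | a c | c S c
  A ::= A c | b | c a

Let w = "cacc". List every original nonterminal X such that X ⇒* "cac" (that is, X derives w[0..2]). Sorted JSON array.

CNF form of G:
  S -> T0 X4 | T1 A | T1 T0 | T1 X3
  A -> A T0 | T0 T1 | b
  T0 -> c
  T1 -> a
  T2 -> b
  X3 -> T2 T2
  X4 -> S T0

CYK table (by increasing span), restricted to cells inside w[0..2]:
  T[0,0] 'c' = {T0}  orig:{}
  T[1,1] 'a' = {T1}  orig:{}
  T[2,2] 'c' = {T0}  orig:{}
  T[0,1] 'ca' = {A}
  T[1,2] 'ac' = {S}
  T[0,2] 'cac' = {A}

Original NTs in T[0,2] deriving "cac": ["A"]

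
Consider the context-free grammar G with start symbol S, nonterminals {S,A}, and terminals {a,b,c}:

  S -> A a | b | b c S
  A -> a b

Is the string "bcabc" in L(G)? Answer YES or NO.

CNF form of G:
  S -> A T0 | T1 X3 | b
  A -> T0 T1
  T0 -> a
  T1 -> b
  T2 -> c
  X3 -> T2 S

Fill CYK table bottom-up:
  T[0,0] 'b' = {S,T1}  orig:{S}
  T[1,1] 'c' = {T2}  orig:{}
  T[2,2] 'a' = {T0}  orig:{}
  T[3,3] 'b' = {S,T1}  orig:{S}
  T[4,4] 'c' = {T2}  orig:{}
  T[0,1] 'bc' = ∅
  T[1,2] 'ca' = ∅
  T[2,3] 'ab' = {A}
  T[3,4] 'bc' = ∅
  T[0,2] 'bca' = ∅
  T[1,3] 'cab' = ∅
  T[2,4] 'abc' = ∅
  T[0,3] 'bcab' = ∅
  T[1,4] 'cabc' = ∅
  T[0,4] 'bcabc' = ∅

S ∉ T[0,4] ⇒ NO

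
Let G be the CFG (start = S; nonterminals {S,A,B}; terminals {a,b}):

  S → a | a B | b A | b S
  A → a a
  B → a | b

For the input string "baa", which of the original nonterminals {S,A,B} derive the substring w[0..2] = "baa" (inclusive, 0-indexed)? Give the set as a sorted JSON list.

Convert to CNF:
  S -> T0 B | T1 A | T1 S | a
  A -> T0 T0
  B -> a | b
  T0 -> a
  T1 -> b

CYK table (by increasing span) — only the sub-triangle for w[0..2]:
  [0..0]={B,T1}  "b"  orig:{B}
  [1..1]={B,S,T0}  "a"  orig:{B,S}
  [2..2]={B,S,T0}  "a"  orig:{B,S}
  [0..1]={S}  "ba"
  [1..2]={A,S}  "aa"
  [0..2]={S}  "baa"

Original NTs in T[0,2] deriving "baa": ["S"]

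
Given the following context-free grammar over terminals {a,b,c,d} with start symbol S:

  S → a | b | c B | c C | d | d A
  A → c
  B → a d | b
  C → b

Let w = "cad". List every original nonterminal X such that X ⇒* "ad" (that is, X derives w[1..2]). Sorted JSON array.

CNF form of G:
  S -> T1 A | T2 B | T2 C | a | b | d
  A -> c
  B -> T0 T1 | b
  C -> b
  T0 -> a
  T1 -> d
  T2 -> c

CYK fill (cells [i..j] with 1 ≤ i ≤ j ≤ 2 only):
  cell(1,1) a: {S,T0}  orig:{S}
  cell(2,2) d: {S,T1}  orig:{S}
  cell(1,2) ad: {B}

Original NTs in T[1,2] deriving "ad": ["B"]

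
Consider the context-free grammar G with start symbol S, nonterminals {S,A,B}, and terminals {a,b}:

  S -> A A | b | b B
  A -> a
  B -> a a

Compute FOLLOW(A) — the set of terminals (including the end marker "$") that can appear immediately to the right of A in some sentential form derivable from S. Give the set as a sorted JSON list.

FIRST iteration:
round 1:
  A via A→a: +{a}
  B via B→a a: +{a}
  S via S→A A: +{a}
  S via S→b: +{b}
  FIRST(S)={a,b}  FIRST(A)={a}  FIRST(B)={a}
round 2: (no change)
  FIRST(S)={a,b}  FIRST(A)={a}  FIRST(B)={a}

FOLLOW sets:
seed FOLLOW(S) with $
[1]
  S→A A: FOLLOW(A) ⊇ FIRST(A) = {a}; new: +{a}
  S→A A: FOLLOW(A) ⊇ FOLLOW(S) ⊇ {$}; new: +{$}
  S→b B: FOLLOW(B) ⊇ FOLLOW(S) ⊇ {$}; new: +{$}
  S: {$}  A: {$,a}  B: {$}
[2] (no change)
  S: {$}  A: {$,a}  B: {$}

FOLLOW(A) = ["$", "a"]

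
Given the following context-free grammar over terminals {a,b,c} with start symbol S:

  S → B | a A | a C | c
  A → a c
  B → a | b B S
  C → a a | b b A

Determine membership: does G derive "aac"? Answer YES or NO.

Convert to CNF:
  S -> T0 A | T0 C | T2 X5 | a | c
  A -> T0 T1
  B -> T2 X3 | a
  C -> T0 T0 | T2 X4
  T0 -> a
  T1 -> c
  T2 -> b
  X3 -> B S
  X4 -> T2 A
  X5 -> B S

Fill CYK table bottom-up:
  cell(0,0) a: {B,S,T0}  orig:{B,S}
  cell(1,1) a: {B,S,T0}  orig:{B,S}
  cell(2,2) c: {S,T1}  orig:{S}
  cell(0,1) aa: {C,X3,X5}  orig:{C}
  cell(1,2) ac: {A,X3,X5}  orig:{A}
  cell(0,2) aac: {S}

S ∈ T[0,2] ⇒ YES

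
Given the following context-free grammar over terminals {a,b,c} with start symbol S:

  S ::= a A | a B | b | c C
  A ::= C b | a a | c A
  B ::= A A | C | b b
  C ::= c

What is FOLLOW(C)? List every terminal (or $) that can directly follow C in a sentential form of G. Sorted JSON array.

FIRST iteration:
round 1:
  A via A→a a: +{a}
  A via A→c A: +{c}
  B via B→A A: +{a,c}
  B via B→b b: +{b}
  C via C→c: +{c}
  S via S→a A: +{a}
  S via S→b: +{b}
  S via S→c C: +{c}
  S: {a,b,c}  A: {a,c}  B: {a,b,c}  C: {c}
round 2: (no change)
  S: {a,b,c}  A: {a,c}  B: {a,b,c}  C: {c}

Compute FOLLOW by fixpoint:
initialize: $ ∈ FOLLOW(S)
iter 1:
  A→C b: FOLLOW(C) ⊇ FIRST(b) = {b}; new: +{b}
  B→A A: FOLLOW(A) ⊇ FIRST(A) = {a,c}; new: +{a,c}
  S→a A: FOLLOW(A) ⊇ FOLLOW(S) ⊇ {$}; new: +{$}
  S→a B: FOLLOW(B) ⊇ FOLLOW(S) ⊇ {$}; new: +{$}
  S→c C: FOLLOW(C) ⊇ FOLLOW(S) ⊇ {$}; new: +{$}
  S: {$}  A: {$,a,c}  B: {$}  C: {$,b}
iter 2: — fixpoint
  S: {$}  A: {$,a,c}  B: {$}  C: {$,b}

FOLLOW(C) = ["$", "b"]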